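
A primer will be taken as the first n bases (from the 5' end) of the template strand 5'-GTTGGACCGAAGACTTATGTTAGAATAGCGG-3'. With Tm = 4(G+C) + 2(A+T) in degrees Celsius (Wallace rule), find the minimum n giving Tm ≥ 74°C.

First 26 bases: GTTGGACCGAAGACTTATGTTAGAAT → Tm = 72°C (< 74°C)
First 27 bases: GTTGGACCGAAGACTTATGTTAGAATA → Tm = 74°C (≥ 74°C)
Since every base adds ≥2°C, Tm only increases with n, so the threshold is first crossed at n = 27.

n = 27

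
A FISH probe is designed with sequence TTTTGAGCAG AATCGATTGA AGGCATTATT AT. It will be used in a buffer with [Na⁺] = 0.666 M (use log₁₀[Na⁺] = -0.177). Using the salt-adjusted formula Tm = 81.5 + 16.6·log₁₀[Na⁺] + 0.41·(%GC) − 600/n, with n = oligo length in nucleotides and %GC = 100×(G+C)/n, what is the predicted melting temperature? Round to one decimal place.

72.6°C

Length n = 32. Counting bases: A=10, T=12, C=3, G=7
G+C = 10, so %GC = 10/32 × 100 = 31.25%
Salt term: 16.6 × (-0.177) = -2.938
GC term: 0.41 × 31.25 = 12.812; length term: −600/32 = −18.75
Tm = 81.5 + (-2.938) + 12.812 − 18.75 = 72.624 → 72.6°C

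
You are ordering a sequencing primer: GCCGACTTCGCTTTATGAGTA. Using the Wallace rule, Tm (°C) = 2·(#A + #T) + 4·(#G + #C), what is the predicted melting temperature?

Base counts: T=7, C=5, G=5, A=4
A+T = 11, G+C = 10
Tm = 2×11 + 4×10 = 62°C

62°C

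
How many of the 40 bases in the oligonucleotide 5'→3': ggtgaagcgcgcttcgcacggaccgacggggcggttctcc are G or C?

29

Counting bases: A=5, G=16, C=13, T=6
G+C = 16 + 13 = 29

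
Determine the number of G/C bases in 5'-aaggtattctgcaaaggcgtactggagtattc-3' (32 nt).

Scanning the sequence gives G=9, T=9, A=9, C=5.
G+C = 9 + 5 = 14

14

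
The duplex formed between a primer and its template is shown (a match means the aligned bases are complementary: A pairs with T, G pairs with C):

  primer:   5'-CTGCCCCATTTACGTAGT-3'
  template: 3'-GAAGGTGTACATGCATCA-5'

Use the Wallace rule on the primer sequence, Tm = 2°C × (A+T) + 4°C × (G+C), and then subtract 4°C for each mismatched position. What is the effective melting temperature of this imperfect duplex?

42°C

Primer base counts: A=3, T=6, G=3, C=6 → A+T=9, G+C=9
Perfect-match Tm = 2(9) + 4(9) = 18 + 36 = 54°C
Mismatches (positions where the bases are not complementary): 3 (at positions 3, 6, 10)
Effective Tm = 54 − 3×4 = 54 − 12 = 42°C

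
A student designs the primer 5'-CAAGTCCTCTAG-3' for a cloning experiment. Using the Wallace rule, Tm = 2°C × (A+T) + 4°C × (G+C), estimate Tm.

36°C

Counting bases: G=2, C=4, T=3, A=3
AT pairs contribute 6, GC pairs contribute 6.
Tm = 2(6) + 4(6) = 12 + 24 = 36°C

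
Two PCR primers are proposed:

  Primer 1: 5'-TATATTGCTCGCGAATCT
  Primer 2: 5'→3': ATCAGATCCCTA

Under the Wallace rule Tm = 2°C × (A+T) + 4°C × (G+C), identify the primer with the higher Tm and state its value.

Primer 1: A+T=11, G+C=7 → Tm = 2(11)+4(7) = 50°C
Primer 2: A+T=7, G+C=5 → Tm = 2(7)+4(5) = 34°C
50°C vs 34°C → primer 1 is higher.

Primer 1, 50°C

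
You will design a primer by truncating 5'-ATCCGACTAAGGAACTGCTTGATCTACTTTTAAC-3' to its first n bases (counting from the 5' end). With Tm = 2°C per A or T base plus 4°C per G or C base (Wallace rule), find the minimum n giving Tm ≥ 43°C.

n = 15

First 14 bases: ATCCGACTAAGGAA → Tm = 40°C (< 43°C)
First 15 bases: ATCCGACTAAGGAAC → Tm = 44°C (≥ 43°C)
Since every base adds ≥2°C, Tm only increases with n, so the threshold is first crossed at n = 15.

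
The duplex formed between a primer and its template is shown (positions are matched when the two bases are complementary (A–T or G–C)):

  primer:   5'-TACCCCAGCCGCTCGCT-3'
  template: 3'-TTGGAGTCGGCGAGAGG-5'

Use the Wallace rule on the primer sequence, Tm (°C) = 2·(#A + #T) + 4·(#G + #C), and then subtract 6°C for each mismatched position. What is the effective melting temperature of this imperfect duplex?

Primer base counts: A=2, T=3, G=3, C=9 → A+T=5, G+C=12
Perfect-match Tm = 2(5) + 4(12) = 10 + 48 = 58°C
Mismatches (positions where the bases are not complementary): 4 (at positions 1, 5, 15, 17)
Effective Tm = 58 − 4×6 = 58 − 24 = 34°C

34°C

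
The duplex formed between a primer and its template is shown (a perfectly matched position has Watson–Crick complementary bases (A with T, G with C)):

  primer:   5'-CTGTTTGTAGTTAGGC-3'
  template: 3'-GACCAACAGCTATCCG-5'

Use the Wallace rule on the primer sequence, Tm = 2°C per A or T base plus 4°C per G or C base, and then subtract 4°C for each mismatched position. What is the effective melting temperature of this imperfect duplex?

34°C

Primer base counts: A=2, T=7, G=5, C=2 → A+T=9, G+C=7
Perfect-match Tm = 2(9) + 4(7) = 18 + 28 = 46°C
Mismatches (positions where the bases are not complementary): 3 (at positions 4, 9, 11)
Effective Tm = 46 − 3×4 = 46 − 12 = 34°C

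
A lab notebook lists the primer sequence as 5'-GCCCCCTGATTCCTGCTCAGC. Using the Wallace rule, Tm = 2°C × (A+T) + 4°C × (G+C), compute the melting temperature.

Scanning the sequence gives G=4, T=5, C=10, A=2.
AT pairs contribute 7, GC pairs contribute 14.
Tm = 2(7) + 4(14) = 14 + 56 = 70°C

70°C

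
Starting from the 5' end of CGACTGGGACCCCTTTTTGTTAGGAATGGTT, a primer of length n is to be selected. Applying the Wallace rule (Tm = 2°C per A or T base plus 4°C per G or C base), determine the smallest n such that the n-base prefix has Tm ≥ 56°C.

n = 18

First 17 bases: CGACTGGGACCCCTTTT → Tm = 54°C (< 56°C)
First 18 bases: CGACTGGGACCCCTTTTT → Tm = 56°C (≥ 56°C)
Since every base adds ≥2°C, Tm only increases with n, so the threshold is first crossed at n = 18.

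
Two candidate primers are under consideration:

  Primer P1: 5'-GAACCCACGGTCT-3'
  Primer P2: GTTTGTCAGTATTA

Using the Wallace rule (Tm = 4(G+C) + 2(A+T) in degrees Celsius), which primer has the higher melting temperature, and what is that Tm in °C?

Primer P1, 42°C

Primer P1: A+T=5, G+C=8 → Tm = 2(5)+4(8) = 42°C
Primer P2: A+T=10, G+C=4 → Tm = 2(10)+4(4) = 36°C
42°C vs 36°C → primer P1 is higher.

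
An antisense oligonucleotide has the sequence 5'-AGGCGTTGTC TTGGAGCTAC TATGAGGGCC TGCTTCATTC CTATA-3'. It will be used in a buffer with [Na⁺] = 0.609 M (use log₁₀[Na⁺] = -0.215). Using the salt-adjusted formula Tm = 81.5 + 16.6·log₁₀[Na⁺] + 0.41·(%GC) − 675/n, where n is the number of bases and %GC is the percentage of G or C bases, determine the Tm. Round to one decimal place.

83.0°C

Length n = 45. T=15, C=10, G=12, A=8
G+C = 22, so %GC = 22/45 × 100 = 48.889%
Salt term: 16.6 × (-0.215) = -3.569
GC term: 0.41 × 48.889 = 20.044; length term: −675/45 = −15
Tm = 81.5 + (-3.569) + 20.044 − 15 = 82.975 → 83.0°C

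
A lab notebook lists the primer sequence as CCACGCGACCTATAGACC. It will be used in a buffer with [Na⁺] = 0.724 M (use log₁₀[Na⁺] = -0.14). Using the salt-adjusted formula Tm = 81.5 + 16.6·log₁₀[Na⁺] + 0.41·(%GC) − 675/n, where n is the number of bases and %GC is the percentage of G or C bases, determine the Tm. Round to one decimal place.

Length n = 18. Counting bases: C=8, A=5, G=3, T=2
G+C = 11, so %GC = 11/18 × 100 = 61.111%
Salt term: 16.6 × (-0.14) = -2.324
GC term: 0.41 × 61.111 = 25.056; length term: −675/18 = −37.5
Tm = 81.5 + (-2.324) + 25.056 − 37.5 = 66.732 → 66.7°C

66.7°C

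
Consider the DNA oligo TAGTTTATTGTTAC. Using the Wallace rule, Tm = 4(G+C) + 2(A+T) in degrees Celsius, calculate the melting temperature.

34°C

Counting bases: G=2, C=1, T=8, A=3
A+T = 11, G+C = 3
Tm = 4·3 + 2·11 = 12 + 22 = 34°C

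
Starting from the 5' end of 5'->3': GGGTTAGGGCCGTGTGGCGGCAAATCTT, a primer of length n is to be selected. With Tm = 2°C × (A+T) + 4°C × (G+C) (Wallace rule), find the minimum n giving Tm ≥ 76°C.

n = 22

First 21 bases: GGGTTAGGGCCGTGTGGCGGC → Tm = 74°C (< 76°C)
First 22 bases: GGGTTAGGGCCGTGTGGCGGCA → Tm = 76°C (≥ 76°C)
Since every base adds ≥2°C, Tm only increases with n, so the threshold is first crossed at n = 22.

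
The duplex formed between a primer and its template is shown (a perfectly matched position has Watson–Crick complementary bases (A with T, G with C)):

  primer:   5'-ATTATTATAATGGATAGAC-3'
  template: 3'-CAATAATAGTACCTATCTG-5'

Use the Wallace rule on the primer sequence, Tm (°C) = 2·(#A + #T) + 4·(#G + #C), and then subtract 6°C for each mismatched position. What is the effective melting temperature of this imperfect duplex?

Primer base counts: A=8, T=7, G=3, C=1 → A+T=15, G+C=4
Perfect-match Tm = 2(15) + 4(4) = 30 + 16 = 46°C
Mismatches (positions where the bases are not complementary): 2 (at positions 1, 9)
Effective Tm = 46 − 2×6 = 46 − 12 = 34°C

34°C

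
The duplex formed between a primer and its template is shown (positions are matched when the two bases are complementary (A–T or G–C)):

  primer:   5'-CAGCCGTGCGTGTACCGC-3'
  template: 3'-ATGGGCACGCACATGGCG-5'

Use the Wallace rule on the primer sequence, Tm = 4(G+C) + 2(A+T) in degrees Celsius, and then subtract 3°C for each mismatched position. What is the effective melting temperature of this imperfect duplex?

56°C

Primer base counts: A=2, T=3, G=6, C=7 → A+T=5, G+C=13
Perfect-match Tm = 2(5) + 4(13) = 10 + 52 = 62°C
Mismatches (positions where the bases are not complementary): 2 (at positions 1, 3)
Effective Tm = 62 − 2×3 = 62 − 6 = 56°C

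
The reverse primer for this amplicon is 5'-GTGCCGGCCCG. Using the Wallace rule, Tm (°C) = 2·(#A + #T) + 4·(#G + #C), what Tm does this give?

Scanning the sequence gives A=0, C=5, G=5, T=1.
AT pairs contribute 1, GC pairs contribute 10.
Tm = 2×1 + 4×10 = 42°C

42°C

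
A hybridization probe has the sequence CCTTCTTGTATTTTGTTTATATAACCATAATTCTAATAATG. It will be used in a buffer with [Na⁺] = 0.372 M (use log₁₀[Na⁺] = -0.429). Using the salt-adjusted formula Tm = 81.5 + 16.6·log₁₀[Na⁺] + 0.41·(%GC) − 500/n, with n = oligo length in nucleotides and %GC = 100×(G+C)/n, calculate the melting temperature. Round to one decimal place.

71.2°C

Length n = 41. Base counts: G=3, C=6, A=12, T=20
G+C = 9, so %GC = 9/41 × 100 = 21.951%
Salt term: 16.6 × (-0.429) = -7.121
GC term: 0.41 × 21.951 = 9; length term: −500/41 = −12.195
Tm = 81.5 + (-7.121) + 9 − 12.195 = 71.184 → 71.2°C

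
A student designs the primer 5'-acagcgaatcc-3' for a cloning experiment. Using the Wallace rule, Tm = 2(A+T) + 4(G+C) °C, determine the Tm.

34°C

Base counts: A=4, C=4, G=2, T=1
So N_AT = 5 and N_GC = 6.
Tm = 2(5) + 4(6) = 10 + 24 = 34°C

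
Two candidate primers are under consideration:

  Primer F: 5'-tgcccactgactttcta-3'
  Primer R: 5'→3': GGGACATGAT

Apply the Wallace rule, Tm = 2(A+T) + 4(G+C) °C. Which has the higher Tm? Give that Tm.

Primer F: A+T=9, G+C=8 → Tm = 2(9)+4(8) = 50°C
Primer R: A+T=5, G+C=5 → Tm = 2(5)+4(5) = 30°C
50°C vs 30°C → primer F is higher.

Primer F, 50°C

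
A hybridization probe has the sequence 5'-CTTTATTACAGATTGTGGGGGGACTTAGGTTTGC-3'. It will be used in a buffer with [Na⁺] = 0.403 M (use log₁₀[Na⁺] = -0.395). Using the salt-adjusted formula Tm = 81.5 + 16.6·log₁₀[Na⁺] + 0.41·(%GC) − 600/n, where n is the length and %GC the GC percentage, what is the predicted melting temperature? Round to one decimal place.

Length n = 34. Scanning the sequence gives C=4, T=13, G=11, A=6.
G+C = 15, so %GC = 15/34 × 100 = 44.118%
Salt term: 16.6 × (-0.395) = -6.557
GC term: 0.41 × 44.118 = 18.088; length term: −600/34 = −17.647
Tm = 81.5 + (-6.557) + 18.088 − 17.647 = 75.384 → 75.4°C

75.4°C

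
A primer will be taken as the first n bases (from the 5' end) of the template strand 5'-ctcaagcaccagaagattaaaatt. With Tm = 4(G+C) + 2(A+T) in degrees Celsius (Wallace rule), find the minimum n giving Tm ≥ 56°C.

n = 20

First 19 bases: CTCAAGCACCAGAAGATTA → Tm = 54°C (< 56°C)
First 20 bases: CTCAAGCACCAGAAGATTAA → Tm = 56°C (≥ 56°C)
Since every base adds ≥2°C, Tm only increases with n, so the threshold is first crossed at n = 20.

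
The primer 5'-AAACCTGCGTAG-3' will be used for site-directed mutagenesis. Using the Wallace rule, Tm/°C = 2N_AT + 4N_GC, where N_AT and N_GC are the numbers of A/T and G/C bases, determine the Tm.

Base counts: G=3, C=3, T=2, A=4
A+T = 6, G+C = 6
Tm = 2×6 + 4×6 = 36°C

36°C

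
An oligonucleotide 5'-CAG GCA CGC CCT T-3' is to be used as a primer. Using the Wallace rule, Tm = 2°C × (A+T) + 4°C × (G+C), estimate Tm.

Scanning the sequence gives C=6, T=2, A=2, G=3.
A+T = 4, G+C = 9
Tm = 4·9 + 2·4 = 36 + 8 = 44°C

44°C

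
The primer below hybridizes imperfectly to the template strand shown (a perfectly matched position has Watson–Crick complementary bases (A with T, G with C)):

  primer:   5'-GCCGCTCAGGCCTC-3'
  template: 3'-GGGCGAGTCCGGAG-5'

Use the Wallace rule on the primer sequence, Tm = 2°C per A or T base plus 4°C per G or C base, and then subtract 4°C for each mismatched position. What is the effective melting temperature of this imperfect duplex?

46°C

Primer base counts: A=1, T=2, G=4, C=7 → A+T=3, G+C=11
Perfect-match Tm = 2(3) + 4(11) = 6 + 44 = 50°C
Mismatches (positions where the bases are not complementary): 1 (at position 1)
Effective Tm = 50 − 1×4 = 50 − 4 = 46°C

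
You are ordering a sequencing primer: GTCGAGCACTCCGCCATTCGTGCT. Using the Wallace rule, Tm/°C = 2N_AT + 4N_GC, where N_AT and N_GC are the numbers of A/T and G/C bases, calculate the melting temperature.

Counting bases: G=6, A=3, C=9, T=6
A+T = 9, G+C = 15
Tm = 4·15 + 2·9 = 60 + 18 = 78°C

78°C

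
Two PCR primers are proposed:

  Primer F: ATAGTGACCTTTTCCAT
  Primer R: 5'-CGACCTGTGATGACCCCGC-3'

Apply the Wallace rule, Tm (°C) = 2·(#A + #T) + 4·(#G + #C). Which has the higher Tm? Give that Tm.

Primer R, 64°C

Primer F: A+T=11, G+C=6 → Tm = 2(11)+4(6) = 46°C
Primer R: A+T=6, G+C=13 → Tm = 2(6)+4(13) = 64°C
46°C vs 64°C → primer R is higher.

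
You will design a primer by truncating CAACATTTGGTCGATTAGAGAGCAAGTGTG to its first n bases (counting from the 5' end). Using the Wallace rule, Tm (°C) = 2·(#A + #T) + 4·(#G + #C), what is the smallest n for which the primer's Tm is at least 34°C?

First 11 bases: CAACATTTGGT → Tm = 30°C (< 34°C)
First 12 bases: CAACATTTGGTC → Tm = 34°C (≥ 34°C)
Each additional base adds 2°C (A/T) or 4°C (G/C), so Tm is non-decreasing in n; n = 12 is the first length to reach 34°C.

n = 12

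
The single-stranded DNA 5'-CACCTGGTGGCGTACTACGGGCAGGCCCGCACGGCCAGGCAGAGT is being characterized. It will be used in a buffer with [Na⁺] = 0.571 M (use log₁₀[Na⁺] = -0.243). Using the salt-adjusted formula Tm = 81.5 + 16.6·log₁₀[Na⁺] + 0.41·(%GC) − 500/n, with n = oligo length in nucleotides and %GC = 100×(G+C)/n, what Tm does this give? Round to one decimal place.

95.5°C

Length n = 45. Base counts: C=15, T=5, A=8, G=17
G+C = 32, so %GC = 32/45 × 100 = 71.111%
Salt term: 16.6 × (-0.243) = -4.034
GC term: 0.41 × 71.111 = 29.156; length term: −500/45 = −11.111
Tm = 81.5 + (-4.034) + 29.156 − 11.111 = 95.511 → 95.5°C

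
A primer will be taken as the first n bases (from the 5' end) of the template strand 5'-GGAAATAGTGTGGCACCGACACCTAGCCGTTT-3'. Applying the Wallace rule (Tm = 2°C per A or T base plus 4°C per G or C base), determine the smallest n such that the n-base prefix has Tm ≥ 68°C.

n = 22

First 21 bases: GGAAATAGTGTGGCACCGACA → Tm = 64°C (< 68°C)
First 22 bases: GGAAATAGTGTGGCACCGACAC → Tm = 68°C (≥ 68°C)
Since every base adds ≥2°C, Tm only increases with n, so the threshold is first crossed at n = 22.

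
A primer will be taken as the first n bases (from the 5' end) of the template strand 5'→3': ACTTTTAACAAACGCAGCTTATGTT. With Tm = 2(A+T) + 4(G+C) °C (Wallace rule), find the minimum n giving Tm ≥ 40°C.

n = 15

First 14 bases: ACTTTTAACAAACG → Tm = 36°C (< 40°C)
First 15 bases: ACTTTTAACAAACGC → Tm = 40°C (≥ 40°C)
Each additional base adds 2°C (A/T) or 4°C (G/C), so Tm is non-decreasing in n; n = 15 is the first length to reach 40°C.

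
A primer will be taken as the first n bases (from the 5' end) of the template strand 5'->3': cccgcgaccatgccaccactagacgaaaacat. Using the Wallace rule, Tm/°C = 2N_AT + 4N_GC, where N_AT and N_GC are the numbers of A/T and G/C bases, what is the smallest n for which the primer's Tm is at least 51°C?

First 14 bases: CCCGCGACCATGCC → Tm = 50°C (< 51°C)
First 15 bases: CCCGCGACCATGCCA → Tm = 52°C (≥ 51°C)
Since every base adds ≥2°C, Tm only increases with n, so the threshold is first crossed at n = 15.

n = 15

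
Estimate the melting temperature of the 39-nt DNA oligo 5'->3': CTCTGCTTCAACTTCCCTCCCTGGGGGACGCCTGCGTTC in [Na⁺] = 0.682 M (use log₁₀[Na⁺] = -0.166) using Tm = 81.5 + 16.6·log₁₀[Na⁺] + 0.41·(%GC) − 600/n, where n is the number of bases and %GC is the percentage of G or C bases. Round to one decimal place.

89.6°C

Length n = 39. C=16, A=3, G=9, T=11
G+C = 25, so %GC = 25/39 × 100 = 64.103%
Salt term: 16.6 × (-0.166) = -2.756
GC term: 0.41 × 64.103 = 26.282; length term: −600/39 = −15.385
Tm = 81.5 + (-2.756) + 26.282 − 15.385 = 89.641 → 89.6°C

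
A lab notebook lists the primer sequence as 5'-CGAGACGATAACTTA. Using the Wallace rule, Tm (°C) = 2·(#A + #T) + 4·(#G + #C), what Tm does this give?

Base counts: C=3, T=3, A=6, G=3
AT pairs contribute 9, GC pairs contribute 6.
Tm = 4·6 + 2·9 = 24 + 18 = 42°C

42°C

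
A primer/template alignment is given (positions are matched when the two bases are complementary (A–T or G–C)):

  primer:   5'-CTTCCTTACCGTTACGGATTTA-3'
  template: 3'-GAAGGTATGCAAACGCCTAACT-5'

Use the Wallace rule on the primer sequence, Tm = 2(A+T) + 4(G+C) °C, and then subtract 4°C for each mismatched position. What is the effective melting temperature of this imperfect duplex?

42°C

Primer base counts: A=4, T=9, G=3, C=6 → A+T=13, G+C=9
Perfect-match Tm = 2(13) + 4(9) = 26 + 36 = 62°C
Mismatches (positions where the bases are not complementary): 5 (at positions 6, 10, 11, 14, 21)
Effective Tm = 62 − 5×4 = 62 − 20 = 42°C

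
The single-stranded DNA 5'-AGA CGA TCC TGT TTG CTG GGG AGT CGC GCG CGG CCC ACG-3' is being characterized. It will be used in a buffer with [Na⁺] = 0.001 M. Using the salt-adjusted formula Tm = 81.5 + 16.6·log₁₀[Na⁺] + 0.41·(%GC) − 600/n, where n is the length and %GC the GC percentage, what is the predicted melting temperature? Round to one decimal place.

Length n = 39. Base counts: A=5, G=15, T=7, C=12
G+C = 27, so %GC = 27/39 × 100 = 69.231%
Salt term: 16.6 × (-3) = -49.8
GC term: 0.41 × 69.231 = 28.385; length term: −600/39 = −15.385
Tm = 81.5 + (-49.8) + 28.385 − 15.385 = 44.7 → 44.7°C

44.7°C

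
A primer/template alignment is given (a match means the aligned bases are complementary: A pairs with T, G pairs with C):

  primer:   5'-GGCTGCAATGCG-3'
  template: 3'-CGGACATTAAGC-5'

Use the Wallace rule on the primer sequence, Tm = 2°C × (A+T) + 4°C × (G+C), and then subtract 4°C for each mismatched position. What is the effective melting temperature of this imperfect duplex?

Primer base counts: A=2, T=2, G=5, C=3 → A+T=4, G+C=8
Perfect-match Tm = 2(4) + 4(8) = 8 + 32 = 40°C
Mismatches (positions where the bases are not complementary): 3 (at positions 2, 6, 10)
Effective Tm = 40 − 3×4 = 40 − 12 = 28°C

28°C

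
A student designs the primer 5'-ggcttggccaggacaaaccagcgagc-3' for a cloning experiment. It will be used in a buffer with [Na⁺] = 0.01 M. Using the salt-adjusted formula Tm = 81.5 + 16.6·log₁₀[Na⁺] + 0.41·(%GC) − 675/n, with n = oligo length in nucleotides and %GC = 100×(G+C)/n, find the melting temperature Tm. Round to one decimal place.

Length n = 26. Counting bases: G=9, C=8, A=7, T=2
G+C = 17, so %GC = 17/26 × 100 = 65.385%
Salt term: 16.6 × (-2) = -33.2
GC term: 0.41 × 65.385 = 26.808; length term: −675/26 = −25.962
Tm = 81.5 + (-33.2) + 26.808 − 25.962 = 49.146 → 49.1°C

49.1°C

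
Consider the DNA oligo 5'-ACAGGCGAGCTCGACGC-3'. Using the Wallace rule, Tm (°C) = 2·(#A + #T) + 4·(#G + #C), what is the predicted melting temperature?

58°C

Base counts: G=6, T=1, C=6, A=4
A+T = 5, G+C = 12
Tm = 2(5) + 4(12) = 10 + 48 = 58°C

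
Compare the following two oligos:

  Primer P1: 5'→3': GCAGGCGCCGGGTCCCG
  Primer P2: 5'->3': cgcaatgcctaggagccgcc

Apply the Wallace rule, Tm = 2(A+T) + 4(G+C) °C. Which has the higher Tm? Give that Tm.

Primer P2, 68°C

Primer P1: A+T=2, G+C=15 → Tm = 2(2)+4(15) = 64°C
Primer P2: A+T=6, G+C=14 → Tm = 2(6)+4(14) = 68°C
64°C vs 68°C → primer P2 is higher.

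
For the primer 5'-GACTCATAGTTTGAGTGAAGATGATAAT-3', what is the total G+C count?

9

Scanning the sequence gives T=9, G=7, C=2, A=10.
G+C = 7 + 2 = 9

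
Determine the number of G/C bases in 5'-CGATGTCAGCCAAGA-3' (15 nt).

8

Counting bases: T=2, A=5, G=4, C=4
G+C = 4 + 4 = 8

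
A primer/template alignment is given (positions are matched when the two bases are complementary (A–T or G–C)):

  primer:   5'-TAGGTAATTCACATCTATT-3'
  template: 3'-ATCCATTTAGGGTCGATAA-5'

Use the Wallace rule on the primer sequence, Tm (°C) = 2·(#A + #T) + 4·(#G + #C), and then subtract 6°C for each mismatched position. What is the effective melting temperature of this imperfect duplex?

30°C

Primer base counts: A=6, T=8, G=2, C=3 → A+T=14, G+C=5
Perfect-match Tm = 2(14) + 4(5) = 28 + 20 = 48°C
Mismatches (positions where the bases are not complementary): 3 (at positions 8, 11, 14)
Effective Tm = 48 − 3×6 = 48 − 18 = 30°C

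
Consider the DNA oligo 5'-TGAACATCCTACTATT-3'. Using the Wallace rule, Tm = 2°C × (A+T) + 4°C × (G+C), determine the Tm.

42°C

Counting bases: A=5, G=1, T=6, C=4
So N_AT = 11 and N_GC = 5.
Tm = 2×11 + 4×5 = 42°C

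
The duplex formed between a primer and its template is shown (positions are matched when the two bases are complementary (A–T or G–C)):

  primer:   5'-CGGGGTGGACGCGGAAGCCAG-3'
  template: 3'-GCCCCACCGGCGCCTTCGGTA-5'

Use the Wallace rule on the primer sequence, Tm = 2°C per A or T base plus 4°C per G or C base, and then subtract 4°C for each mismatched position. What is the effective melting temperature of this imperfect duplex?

66°C

Primer base counts: A=4, T=1, G=11, C=5 → A+T=5, G+C=16
Perfect-match Tm = 2(5) + 4(16) = 10 + 64 = 74°C
Mismatches (positions where the bases are not complementary): 2 (at positions 9, 21)
Effective Tm = 74 − 2×4 = 74 − 8 = 66°C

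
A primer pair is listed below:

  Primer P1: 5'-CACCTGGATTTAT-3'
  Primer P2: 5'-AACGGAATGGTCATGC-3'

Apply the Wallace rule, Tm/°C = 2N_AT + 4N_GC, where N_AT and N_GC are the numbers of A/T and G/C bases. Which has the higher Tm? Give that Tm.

Primer P1: A+T=8, G+C=5 → Tm = 2(8)+4(5) = 36°C
Primer P2: A+T=8, G+C=8 → Tm = 2(8)+4(8) = 48°C
36°C vs 48°C → primer P2 is higher.

Primer P2, 48°C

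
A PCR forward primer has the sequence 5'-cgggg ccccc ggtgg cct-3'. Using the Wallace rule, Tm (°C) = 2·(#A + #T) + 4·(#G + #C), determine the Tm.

68°C

Base counts: A=0, T=2, G=8, C=8
A+T = 2, G+C = 16
Tm = 2×2 + 4×16 = 68°C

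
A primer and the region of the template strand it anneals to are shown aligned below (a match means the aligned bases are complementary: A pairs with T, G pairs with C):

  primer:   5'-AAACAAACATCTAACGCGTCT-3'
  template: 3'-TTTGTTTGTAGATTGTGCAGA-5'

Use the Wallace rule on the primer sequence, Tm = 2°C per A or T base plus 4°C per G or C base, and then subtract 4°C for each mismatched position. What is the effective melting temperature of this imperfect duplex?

Primer base counts: A=9, T=4, G=2, C=6 → A+T=13, G+C=8
Perfect-match Tm = 2(13) + 4(8) = 26 + 32 = 58°C
Mismatches (positions where the bases are not complementary): 1 (at position 16)
Effective Tm = 58 − 1×4 = 58 − 4 = 54°C

54°C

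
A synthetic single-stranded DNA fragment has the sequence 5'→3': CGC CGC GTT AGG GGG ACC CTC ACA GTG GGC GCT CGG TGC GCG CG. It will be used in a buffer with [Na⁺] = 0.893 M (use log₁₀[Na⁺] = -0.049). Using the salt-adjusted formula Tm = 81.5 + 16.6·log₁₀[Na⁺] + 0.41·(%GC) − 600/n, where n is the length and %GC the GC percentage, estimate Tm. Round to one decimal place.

98.7°C

Length n = 44. Scanning the sequence gives C=15, T=6, A=4, G=19.
G+C = 34, so %GC = 34/44 × 100 = 77.273%
Salt term: 16.6 × (-0.049) = -0.813
GC term: 0.41 × 77.273 = 31.682; length term: −600/44 = −13.636
Tm = 81.5 + (-0.813) + 31.682 − 13.636 = 98.733 → 98.7°C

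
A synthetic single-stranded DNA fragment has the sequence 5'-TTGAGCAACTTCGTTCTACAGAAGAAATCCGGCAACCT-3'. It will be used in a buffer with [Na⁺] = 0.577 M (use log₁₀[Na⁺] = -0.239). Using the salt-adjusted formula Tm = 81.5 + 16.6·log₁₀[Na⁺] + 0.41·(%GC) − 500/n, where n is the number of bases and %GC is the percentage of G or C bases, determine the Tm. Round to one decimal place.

Length n = 38. G=7, T=9, C=10, A=12
G+C = 17, so %GC = 17/38 × 100 = 44.737%
Salt term: 16.6 × (-0.239) = -3.967
GC term: 0.41 × 44.737 = 18.342; length term: −500/38 = −13.158
Tm = 81.5 + (-3.967) + 18.342 − 13.158 = 82.717 → 82.7°C

82.7°C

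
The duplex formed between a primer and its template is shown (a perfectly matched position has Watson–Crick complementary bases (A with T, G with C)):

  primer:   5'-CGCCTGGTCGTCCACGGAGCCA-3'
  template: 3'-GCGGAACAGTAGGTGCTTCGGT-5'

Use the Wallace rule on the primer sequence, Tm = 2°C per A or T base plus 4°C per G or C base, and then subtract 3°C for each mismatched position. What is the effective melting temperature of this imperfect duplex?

Primer base counts: A=3, T=3, G=7, C=9 → A+T=6, G+C=16
Perfect-match Tm = 2(6) + 4(16) = 12 + 64 = 76°C
Mismatches (positions where the bases are not complementary): 3 (at positions 6, 10, 17)
Effective Tm = 76 − 3×3 = 76 − 9 = 67°C

67°C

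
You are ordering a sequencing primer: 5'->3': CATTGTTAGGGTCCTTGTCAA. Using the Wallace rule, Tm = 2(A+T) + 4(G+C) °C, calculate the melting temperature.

A=4, C=4, T=8, G=5
A+T = 12, G+C = 9
Tm = 2×12 + 4×9 = 60°C

60°C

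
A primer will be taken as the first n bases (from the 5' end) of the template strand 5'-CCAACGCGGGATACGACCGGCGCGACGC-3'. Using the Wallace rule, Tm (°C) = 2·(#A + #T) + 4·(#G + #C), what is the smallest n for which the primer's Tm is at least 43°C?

First 13 bases: CCAACGCGGGATA → Tm = 42°C (< 43°C)
First 14 bases: CCAACGCGGGATAC → Tm = 46°C (≥ 43°C)
Since every base adds ≥2°C, Tm only increases with n, so the threshold is first crossed at n = 14.

n = 14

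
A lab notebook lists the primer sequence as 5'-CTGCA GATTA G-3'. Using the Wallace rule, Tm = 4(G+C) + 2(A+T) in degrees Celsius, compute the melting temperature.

32°C

C=2, G=3, A=3, T=3
A+T = 6, G+C = 5
Tm = 2(6) + 4(5) = 12 + 20 = 32°C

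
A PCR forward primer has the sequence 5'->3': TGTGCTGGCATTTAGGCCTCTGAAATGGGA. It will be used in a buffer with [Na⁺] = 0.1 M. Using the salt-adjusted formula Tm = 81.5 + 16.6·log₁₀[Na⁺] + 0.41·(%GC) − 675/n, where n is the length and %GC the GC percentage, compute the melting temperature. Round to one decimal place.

Length n = 30. Scanning the sequence gives T=9, G=10, C=5, A=6.
G+C = 15, so %GC = 15/30 × 100 = 50%
Salt term: 16.6 × (-1) = -16.6
GC term: 0.41 × 50 = 20.5; length term: −675/30 = −22.5
Tm = 81.5 + (-16.6) + 20.5 − 22.5 = 62.9 → 62.9°C

62.9°C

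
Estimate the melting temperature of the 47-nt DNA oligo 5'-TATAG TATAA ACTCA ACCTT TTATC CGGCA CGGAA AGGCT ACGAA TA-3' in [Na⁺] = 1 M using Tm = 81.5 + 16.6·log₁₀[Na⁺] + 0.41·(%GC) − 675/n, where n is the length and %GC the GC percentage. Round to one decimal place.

82.8°C

Length n = 47. Scanning the sequence gives G=8, C=10, T=12, A=17.
G+C = 18, so %GC = 18/47 × 100 = 38.298%
Salt term: 16.6 × (0) = 0
GC term: 0.41 × 38.298 = 15.702; length term: −675/47 = −14.362
Tm = 81.5 + (0) + 15.702 − 14.362 = 82.84 → 82.8°C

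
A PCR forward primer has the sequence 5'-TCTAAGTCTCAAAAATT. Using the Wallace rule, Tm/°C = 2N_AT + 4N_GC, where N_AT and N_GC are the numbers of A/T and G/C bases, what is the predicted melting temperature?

42°C

T=6, G=1, A=7, C=3
AT pairs contribute 13, GC pairs contribute 4.
Tm = 2(13) + 4(4) = 26 + 16 = 42°C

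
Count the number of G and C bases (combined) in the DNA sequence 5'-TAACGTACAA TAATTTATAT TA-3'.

Scanning the sequence gives G=1, C=2, T=9, A=10.
G+C = 1 + 2 = 3

3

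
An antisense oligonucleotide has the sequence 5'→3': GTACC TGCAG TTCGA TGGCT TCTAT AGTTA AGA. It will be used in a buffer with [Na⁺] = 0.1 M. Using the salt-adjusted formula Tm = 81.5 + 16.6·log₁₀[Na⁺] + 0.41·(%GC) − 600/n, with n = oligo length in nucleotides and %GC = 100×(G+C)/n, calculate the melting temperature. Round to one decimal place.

64.1°C

Length n = 33. Base counts: G=8, A=8, T=11, C=6
G+C = 14, so %GC = 14/33 × 100 = 42.424%
Salt term: 16.6 × (-1) = -16.6
GC term: 0.41 × 42.424 = 17.394; length term: −600/33 = −18.182
Tm = 81.5 + (-16.6) + 17.394 − 18.182 = 64.112 → 64.1°C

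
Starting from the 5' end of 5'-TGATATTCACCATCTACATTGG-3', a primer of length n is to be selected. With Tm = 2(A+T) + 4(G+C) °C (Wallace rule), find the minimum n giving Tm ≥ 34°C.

First 12 bases: TGATATTCACCA → Tm = 32°C (< 34°C)
First 13 bases: TGATATTCACCAT → Tm = 34°C (≥ 34°C)
Each additional base adds 2°C (A/T) or 4°C (G/C), so Tm is non-decreasing in n; n = 13 is the first length to reach 34°C.

n = 13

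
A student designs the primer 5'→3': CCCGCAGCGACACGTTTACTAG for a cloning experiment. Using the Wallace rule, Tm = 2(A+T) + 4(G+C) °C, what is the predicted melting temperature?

70°C

A=5, C=8, T=4, G=5
AT pairs contribute 9, GC pairs contribute 13.
Tm = 4·13 + 2·9 = 52 + 18 = 70°C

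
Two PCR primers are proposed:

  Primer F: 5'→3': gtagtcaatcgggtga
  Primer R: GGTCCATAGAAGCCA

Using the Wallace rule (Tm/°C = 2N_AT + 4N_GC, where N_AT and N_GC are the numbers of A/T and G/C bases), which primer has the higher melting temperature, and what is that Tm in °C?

Primer F: A+T=8, G+C=8 → Tm = 2(8)+4(8) = 48°C
Primer R: A+T=7, G+C=8 → Tm = 2(7)+4(8) = 46°C
48°C vs 46°C → primer F is higher.

Primer F, 48°C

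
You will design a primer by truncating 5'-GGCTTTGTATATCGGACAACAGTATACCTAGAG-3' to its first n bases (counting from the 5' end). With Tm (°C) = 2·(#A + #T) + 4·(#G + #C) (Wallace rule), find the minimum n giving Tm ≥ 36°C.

n = 13

First 12 bases: GGCTTTGTATAT → Tm = 32°C (< 36°C)
First 13 bases: GGCTTTGTATATC → Tm = 36°C (≥ 36°C)
Each additional base adds 2°C (A/T) or 4°C (G/C), so Tm is non-decreasing in n; n = 13 is the first length to reach 36°C.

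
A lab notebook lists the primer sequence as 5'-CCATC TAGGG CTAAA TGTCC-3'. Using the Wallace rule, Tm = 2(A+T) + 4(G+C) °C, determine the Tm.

Counting bases: A=5, C=6, G=4, T=5
AT pairs contribute 10, GC pairs contribute 10.
Tm = 2(10) + 4(10) = 20 + 40 = 60°C

60°C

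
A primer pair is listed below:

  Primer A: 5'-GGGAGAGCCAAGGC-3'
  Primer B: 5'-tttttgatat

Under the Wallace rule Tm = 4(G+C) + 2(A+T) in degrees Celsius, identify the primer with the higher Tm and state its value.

Primer A: A+T=4, G+C=10 → Tm = 2(4)+4(10) = 48°C
Primer B: A+T=9, G+C=1 → Tm = 2(9)+4(1) = 22°C
48°C vs 22°C → primer A is higher.

Primer A, 48°C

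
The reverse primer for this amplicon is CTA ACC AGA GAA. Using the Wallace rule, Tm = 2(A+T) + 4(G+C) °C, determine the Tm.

34°C

A=6, T=1, G=2, C=3
So N_AT = 7 and N_GC = 5.
Tm = 4·5 + 2·7 = 20 + 14 = 34°C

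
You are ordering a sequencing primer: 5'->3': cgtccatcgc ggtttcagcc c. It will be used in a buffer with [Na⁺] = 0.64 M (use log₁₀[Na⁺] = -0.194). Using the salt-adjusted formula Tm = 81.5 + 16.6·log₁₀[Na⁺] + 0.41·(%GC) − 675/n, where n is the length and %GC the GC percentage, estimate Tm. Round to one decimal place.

Length n = 21. Base counts: C=9, T=5, A=2, G=5
G+C = 14, so %GC = 14/21 × 100 = 66.667%
Salt term: 16.6 × (-0.194) = -3.22
GC term: 0.41 × 66.667 = 27.333; length term: −675/21 = −32.143
Tm = 81.5 + (-3.22) + 27.333 − 32.143 = 73.47 → 73.5°C

73.5°C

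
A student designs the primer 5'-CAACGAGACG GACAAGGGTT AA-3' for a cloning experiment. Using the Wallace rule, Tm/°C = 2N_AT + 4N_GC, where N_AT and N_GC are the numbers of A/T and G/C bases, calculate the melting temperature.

66°C

Counting bases: T=2, C=4, G=7, A=9
So N_AT = 11 and N_GC = 11.
Tm = 4·11 + 2·11 = 44 + 22 = 66°C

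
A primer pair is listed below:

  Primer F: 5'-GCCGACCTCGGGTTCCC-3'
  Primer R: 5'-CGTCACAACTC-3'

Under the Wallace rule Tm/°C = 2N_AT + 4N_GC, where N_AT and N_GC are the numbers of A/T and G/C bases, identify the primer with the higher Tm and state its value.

Primer F: A+T=4, G+C=13 → Tm = 2(4)+4(13) = 60°C
Primer R: A+T=5, G+C=6 → Tm = 2(5)+4(6) = 34°C
60°C vs 34°C → primer F is higher.

Primer F, 60°C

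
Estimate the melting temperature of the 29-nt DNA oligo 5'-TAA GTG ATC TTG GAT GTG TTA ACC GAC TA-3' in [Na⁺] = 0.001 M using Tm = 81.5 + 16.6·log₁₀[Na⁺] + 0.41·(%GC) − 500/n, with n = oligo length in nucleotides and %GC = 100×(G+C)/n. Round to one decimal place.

Length n = 29. C=4, A=8, G=7, T=10
G+C = 11, so %GC = 11/29 × 100 = 37.931%
Salt term: 16.6 × (-3) = -49.8
GC term: 0.41 × 37.931 = 15.552; length term: −500/29 = −17.241
Tm = 81.5 + (-49.8) + 15.552 − 17.241 = 30.011 → 30.0°C

30.0°C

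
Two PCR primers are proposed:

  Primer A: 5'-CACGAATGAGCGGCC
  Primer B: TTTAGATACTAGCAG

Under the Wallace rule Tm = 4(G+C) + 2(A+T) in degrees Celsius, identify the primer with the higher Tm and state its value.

Primer A, 50°C

Primer A: A+T=5, G+C=10 → Tm = 2(5)+4(10) = 50°C
Primer B: A+T=10, G+C=5 → Tm = 2(10)+4(5) = 40°C
50°C vs 40°C → primer A is higher.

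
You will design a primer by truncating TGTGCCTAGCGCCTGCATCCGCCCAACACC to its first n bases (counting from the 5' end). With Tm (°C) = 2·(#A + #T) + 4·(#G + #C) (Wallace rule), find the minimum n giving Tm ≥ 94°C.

n = 29

First 28 bases: TGTGCCTAGCGCCTGCATCCGCCCAACA → Tm = 92°C (< 94°C)
First 29 bases: TGTGCCTAGCGCCTGCATCCGCCCAACAC → Tm = 96°C (≥ 94°C)
Each additional base adds 2°C (A/T) or 4°C (G/C), so Tm is non-decreasing in n; n = 29 is the first length to reach 94°C.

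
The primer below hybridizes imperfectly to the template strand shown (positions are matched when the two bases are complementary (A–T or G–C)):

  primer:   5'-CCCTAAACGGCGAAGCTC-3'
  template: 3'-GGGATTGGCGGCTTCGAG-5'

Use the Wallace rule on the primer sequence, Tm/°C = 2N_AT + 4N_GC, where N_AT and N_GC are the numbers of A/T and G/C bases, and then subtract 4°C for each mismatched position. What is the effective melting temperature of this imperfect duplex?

Primer base counts: A=5, T=2, G=4, C=7 → A+T=7, G+C=11
Perfect-match Tm = 2(7) + 4(11) = 14 + 44 = 58°C
Mismatches (positions where the bases are not complementary): 2 (at positions 7, 10)
Effective Tm = 58 − 2×4 = 58 − 8 = 50°C

50°C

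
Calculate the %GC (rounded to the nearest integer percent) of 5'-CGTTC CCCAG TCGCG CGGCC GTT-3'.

74%

C=10, T=5, G=7, A=1
G+C = 7 + 10 = 17 out of 23 bases
%GC = 17/23 × 100 = 73.91% ≈ 74%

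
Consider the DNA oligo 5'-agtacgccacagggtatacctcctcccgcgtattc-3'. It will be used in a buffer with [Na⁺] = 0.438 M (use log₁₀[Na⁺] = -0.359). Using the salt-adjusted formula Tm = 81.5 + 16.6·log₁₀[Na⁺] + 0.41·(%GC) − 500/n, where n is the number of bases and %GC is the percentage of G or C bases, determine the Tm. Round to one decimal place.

Length n = 35. Base counts: T=8, G=7, A=7, C=13
G+C = 20, so %GC = 20/35 × 100 = 57.143%
Salt term: 16.6 × (-0.359) = -5.959
GC term: 0.41 × 57.143 = 23.429; length term: −500/35 = −14.286
Tm = 81.5 + (-5.959) + 23.429 − 14.286 = 84.684 → 84.7°C

84.7°C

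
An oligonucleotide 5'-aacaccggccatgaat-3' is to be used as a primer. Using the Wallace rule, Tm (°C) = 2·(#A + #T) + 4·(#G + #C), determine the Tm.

T=2, A=6, C=5, G=3
So N_AT = 8 and N_GC = 8.
Tm = 2×8 + 4×8 = 48°C

48°C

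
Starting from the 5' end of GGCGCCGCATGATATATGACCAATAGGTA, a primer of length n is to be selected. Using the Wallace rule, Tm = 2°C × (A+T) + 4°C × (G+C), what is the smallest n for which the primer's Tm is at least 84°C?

First 27 bases: GGCGCCGCATGATATATGACCAATAGG → Tm = 82°C (< 84°C)
First 28 bases: GGCGCCGCATGATATATGACCAATAGGT → Tm = 84°C (≥ 84°C)
Each additional base adds 2°C (A/T) or 4°C (G/C), so Tm is non-decreasing in n; n = 28 is the first length to reach 84°C.

n = 28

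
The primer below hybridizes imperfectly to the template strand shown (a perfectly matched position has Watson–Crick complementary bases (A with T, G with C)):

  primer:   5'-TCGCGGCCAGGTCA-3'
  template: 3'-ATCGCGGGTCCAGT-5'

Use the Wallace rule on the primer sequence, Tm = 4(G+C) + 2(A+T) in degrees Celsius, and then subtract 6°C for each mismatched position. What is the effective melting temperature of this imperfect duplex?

Primer base counts: A=2, T=2, G=5, C=5 → A+T=4, G+C=10
Perfect-match Tm = 2(4) + 4(10) = 8 + 40 = 48°C
Mismatches (positions where the bases are not complementary): 2 (at positions 2, 6)
Effective Tm = 48 − 2×6 = 48 − 12 = 36°C

36°C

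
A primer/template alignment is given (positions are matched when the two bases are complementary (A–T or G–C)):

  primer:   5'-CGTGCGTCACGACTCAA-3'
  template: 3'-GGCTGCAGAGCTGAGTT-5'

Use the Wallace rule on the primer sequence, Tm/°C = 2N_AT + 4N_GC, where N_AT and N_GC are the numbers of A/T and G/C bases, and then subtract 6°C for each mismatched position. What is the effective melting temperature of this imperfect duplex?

30°C

Primer base counts: A=4, T=3, G=4, C=6 → A+T=7, G+C=10
Perfect-match Tm = 2(7) + 4(10) = 14 + 40 = 54°C
Mismatches (positions where the bases are not complementary): 4 (at positions 2, 3, 4, 9)
Effective Tm = 54 − 4×6 = 54 − 24 = 30°C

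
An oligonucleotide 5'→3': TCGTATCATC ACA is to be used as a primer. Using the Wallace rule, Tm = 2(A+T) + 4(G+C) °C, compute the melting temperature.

Counting bases: A=4, C=4, G=1, T=4
AT pairs contribute 8, GC pairs contribute 5.
Tm = 4·5 + 2·8 = 20 + 16 = 36°C

36°C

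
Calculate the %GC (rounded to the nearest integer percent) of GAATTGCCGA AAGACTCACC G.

52%

Counting bases: T=3, A=7, G=5, C=6
G+C = 5 + 6 = 11 out of 21 bases
%GC = 11/21 × 100 = 52.38% ≈ 52%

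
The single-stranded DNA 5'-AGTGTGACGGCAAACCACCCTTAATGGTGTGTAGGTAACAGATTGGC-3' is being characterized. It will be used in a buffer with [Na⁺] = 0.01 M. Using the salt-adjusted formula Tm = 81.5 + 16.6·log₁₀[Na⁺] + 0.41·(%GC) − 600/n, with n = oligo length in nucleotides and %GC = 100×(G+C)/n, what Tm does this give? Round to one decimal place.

Length n = 47. T=11, G=14, C=9, A=13
G+C = 23, so %GC = 23/47 × 100 = 48.936%
Salt term: 16.6 × (-2) = -33.2
GC term: 0.41 × 48.936 = 20.064; length term: −600/47 = −12.766
Tm = 81.5 + (-33.2) + 20.064 − 12.766 = 55.598 → 55.6°C

55.6°C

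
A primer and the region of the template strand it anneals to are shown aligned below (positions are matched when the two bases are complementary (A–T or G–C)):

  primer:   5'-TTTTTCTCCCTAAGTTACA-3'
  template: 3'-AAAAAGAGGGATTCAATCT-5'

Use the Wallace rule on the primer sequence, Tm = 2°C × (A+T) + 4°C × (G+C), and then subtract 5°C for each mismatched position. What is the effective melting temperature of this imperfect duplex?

Primer base counts: A=4, T=9, G=1, C=5 → A+T=13, G+C=6
Perfect-match Tm = 2(13) + 4(6) = 26 + 24 = 50°C
Mismatches (positions where the bases are not complementary): 1 (at position 18)
Effective Tm = 50 − 1×5 = 50 − 5 = 45°C

45°C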